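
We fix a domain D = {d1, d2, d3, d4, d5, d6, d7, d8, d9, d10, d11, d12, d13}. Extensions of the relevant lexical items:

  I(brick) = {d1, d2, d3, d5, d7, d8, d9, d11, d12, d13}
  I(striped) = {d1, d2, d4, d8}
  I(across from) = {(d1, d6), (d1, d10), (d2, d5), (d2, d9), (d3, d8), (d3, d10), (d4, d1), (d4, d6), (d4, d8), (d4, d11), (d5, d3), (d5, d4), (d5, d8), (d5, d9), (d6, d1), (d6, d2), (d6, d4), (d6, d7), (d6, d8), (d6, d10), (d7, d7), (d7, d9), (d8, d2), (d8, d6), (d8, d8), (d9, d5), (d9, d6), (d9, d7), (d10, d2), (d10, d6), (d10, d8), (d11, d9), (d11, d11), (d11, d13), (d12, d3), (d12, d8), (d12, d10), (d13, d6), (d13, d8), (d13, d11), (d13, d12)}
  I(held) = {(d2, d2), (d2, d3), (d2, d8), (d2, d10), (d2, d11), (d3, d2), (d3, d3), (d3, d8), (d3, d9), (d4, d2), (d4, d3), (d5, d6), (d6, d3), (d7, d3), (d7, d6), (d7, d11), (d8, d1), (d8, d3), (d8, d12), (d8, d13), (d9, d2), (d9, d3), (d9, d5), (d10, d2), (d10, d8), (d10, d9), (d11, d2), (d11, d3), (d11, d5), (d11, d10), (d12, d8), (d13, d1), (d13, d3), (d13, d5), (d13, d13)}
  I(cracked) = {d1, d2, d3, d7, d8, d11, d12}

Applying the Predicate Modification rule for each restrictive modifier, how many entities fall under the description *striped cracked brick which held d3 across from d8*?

1

⟦which held d3⟧ = {x : ⟨x, d3⟩ ∈ ⟦held⟧} = {d2, d3, d4, d6, d7, d8, d9, d11, d13}
⟦across from d8⟧ = {x : ⟨x, d8⟩ ∈ ⟦across from⟧} = {d3, d4, d5, d6, d8, d10, d12, d13}
⟦brick⟧ = {d1, d2, d3, d5, d7, d8, d9, d11, d12, d13}
… ∩ ⟦which held d3⟧ = {d1, d2, d3, d5, d7, d8, d9, d11, d12, d13} ∩ {d2, d3, d4, d6, d7, d8, d9, d11, d13} = {d2, d3, d7, d8, d9, d11, d13}
… ∩ ⟦across from d8⟧ = {d2, d3, d7, d8, d9, d11, d13} ∩ {d3, d4, d5, d6, d8, d10, d12, d13} = {d3, d8, d13}
… ∩ ⟦striped⟧ = {d3, d8, d13} ∩ {d1, d2, d4, d8} = {d8}
… ∩ ⟦cracked⟧ = {d8} ∩ {d1, d2, d3, d7, d8, d11, d12} = {d8}
⟦striped cracked brick which held d3 across from d8⟧ = {d8}, so the cardinality is 1.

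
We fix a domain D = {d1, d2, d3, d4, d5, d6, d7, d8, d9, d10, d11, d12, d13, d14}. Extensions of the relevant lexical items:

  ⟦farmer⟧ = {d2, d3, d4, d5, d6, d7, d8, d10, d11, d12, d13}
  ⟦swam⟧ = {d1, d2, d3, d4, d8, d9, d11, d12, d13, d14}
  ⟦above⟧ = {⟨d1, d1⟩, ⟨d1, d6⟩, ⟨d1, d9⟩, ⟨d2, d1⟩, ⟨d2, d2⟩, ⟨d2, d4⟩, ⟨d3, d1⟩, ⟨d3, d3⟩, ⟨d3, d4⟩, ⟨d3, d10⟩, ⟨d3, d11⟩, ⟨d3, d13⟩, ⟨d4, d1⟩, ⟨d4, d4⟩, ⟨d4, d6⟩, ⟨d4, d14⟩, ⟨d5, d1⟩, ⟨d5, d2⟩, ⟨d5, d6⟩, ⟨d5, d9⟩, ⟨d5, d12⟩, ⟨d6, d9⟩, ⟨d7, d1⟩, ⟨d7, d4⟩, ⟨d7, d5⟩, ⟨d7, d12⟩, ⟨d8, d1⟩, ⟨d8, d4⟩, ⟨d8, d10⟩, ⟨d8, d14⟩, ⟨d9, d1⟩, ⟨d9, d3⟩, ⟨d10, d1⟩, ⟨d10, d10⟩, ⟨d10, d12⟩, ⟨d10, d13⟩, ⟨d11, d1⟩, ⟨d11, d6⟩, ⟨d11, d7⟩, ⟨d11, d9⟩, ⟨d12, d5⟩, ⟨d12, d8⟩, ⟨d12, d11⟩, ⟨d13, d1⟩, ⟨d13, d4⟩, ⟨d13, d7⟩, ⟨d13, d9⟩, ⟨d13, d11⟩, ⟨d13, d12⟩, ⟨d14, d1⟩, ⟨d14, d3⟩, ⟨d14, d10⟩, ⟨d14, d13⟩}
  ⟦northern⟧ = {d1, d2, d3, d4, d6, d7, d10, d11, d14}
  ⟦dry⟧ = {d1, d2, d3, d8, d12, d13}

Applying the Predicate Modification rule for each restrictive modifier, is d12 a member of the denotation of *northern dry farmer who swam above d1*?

no

⟦who swam⟧ = ⟦swam⟧ = {d1, d2, d3, d4, d8, d9, d11, d12, d13, d14}
⟦above d1⟧ = {x : ⟨x, d1⟩ ∈ ⟦above⟧} = {d1, d2, d3, d4, d5, d7, d8, d9, d10, d11, d13, d14}
⟦farmer⟧ = {d2, d3, d4, d5, d6, d7, d8, d10, d11, d12, d13}
… ∩ ⟦who swam⟧ = {d2, d3, d4, d5, d6, d7, d8, d10, d11, d12, d13} ∩ {d1, d2, d3, d4, d8, d9, d11, d12, d13, d14} = {d2, d3, d4, d8, d11, d12, d13}
… ∩ ⟦above d1⟧ = {d2, d3, d4, d8, d11, d12, d13} ∩ {d1, d2, d3, d4, d5, d7, d8, d9, d10, d11, d13, d14} = {d2, d3, d4, d8, d11, d13}
… ∩ ⟦northern⟧ = {d2, d3, d4, d8, d11, d13} ∩ {d1, d2, d3, d4, d6, d7, d10, d11, d14} = {d2, d3, d4, d11}
… ∩ ⟦dry⟧ = {d2, d3, d4, d11} ∩ {d1, d2, d3, d8, d12, d13} = {d2, d3}
⟦northern dry farmer who swam above d1⟧ = {d2, d3}; d12 ∉ this set.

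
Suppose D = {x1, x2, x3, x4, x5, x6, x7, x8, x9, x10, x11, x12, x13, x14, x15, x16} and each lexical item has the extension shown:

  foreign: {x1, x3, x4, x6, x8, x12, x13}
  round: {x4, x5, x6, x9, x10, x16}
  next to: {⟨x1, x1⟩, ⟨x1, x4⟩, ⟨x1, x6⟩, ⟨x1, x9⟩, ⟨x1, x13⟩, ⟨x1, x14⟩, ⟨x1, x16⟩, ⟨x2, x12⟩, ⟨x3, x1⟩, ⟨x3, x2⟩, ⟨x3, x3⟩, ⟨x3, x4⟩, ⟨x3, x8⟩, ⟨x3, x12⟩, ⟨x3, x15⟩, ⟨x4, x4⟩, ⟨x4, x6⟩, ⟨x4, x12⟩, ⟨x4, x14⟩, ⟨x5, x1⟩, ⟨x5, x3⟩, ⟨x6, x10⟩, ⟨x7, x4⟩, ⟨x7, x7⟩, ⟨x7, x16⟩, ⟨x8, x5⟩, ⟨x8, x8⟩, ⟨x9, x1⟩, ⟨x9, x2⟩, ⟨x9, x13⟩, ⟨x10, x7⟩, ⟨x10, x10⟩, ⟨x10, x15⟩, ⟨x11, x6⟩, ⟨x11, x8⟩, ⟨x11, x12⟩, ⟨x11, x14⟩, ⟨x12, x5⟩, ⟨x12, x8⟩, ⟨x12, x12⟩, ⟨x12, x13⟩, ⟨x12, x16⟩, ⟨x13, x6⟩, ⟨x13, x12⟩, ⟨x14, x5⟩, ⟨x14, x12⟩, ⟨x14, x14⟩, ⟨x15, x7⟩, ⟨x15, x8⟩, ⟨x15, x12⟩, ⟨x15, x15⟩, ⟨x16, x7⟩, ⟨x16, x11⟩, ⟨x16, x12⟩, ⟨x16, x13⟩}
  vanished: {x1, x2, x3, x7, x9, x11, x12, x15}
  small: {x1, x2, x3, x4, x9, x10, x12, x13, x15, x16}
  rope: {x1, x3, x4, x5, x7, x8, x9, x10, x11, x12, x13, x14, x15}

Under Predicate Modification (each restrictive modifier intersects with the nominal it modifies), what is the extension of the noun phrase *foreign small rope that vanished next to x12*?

{x3, x12}

⟦that vanished⟧ = ⟦vanished⟧ = {x1, x2, x3, x7, x9, x11, x12, x15}
⟦next to x12⟧ = {x : ⟨x, x12⟩ ∈ ⟦next to⟧} = {x2, x3, x4, x11, x12, x13, x14, x15, x16}
⟦rope⟧ = {x1, x3, x4, x5, x7, x8, x9, x10, x11, x12, x13, x14, x15}
… ∩ ⟦that vanished⟧ = {x1, x3, x4, x5, x7, x8, x9, x10, x11, x12, x13, x14, x15} ∩ {x1, x2, x3, x7, x9, x11, x12, x15} = {x1, x3, x7, x9, x11, x12, x15}
… ∩ ⟦next to x12⟧ = {x1, x3, x7, x9, x11, x12, x15} ∩ {x2, x3, x4, x11, x12, x13, x14, x15, x16} = {x3, x11, x12, x15}
… ∩ ⟦foreign⟧ = {x3, x11, x12, x15} ∩ {x1, x3, x4, x6, x8, x12, x13} = {x3, x12}
… ∩ ⟦small⟧ = {x3, x12} ∩ {x1, x2, x3, x4, x9, x10, x12, x13, x15, x16} = {x3, x12}
So ⟦foreign small rope that vanished next to x12⟧ = {x3, x12}.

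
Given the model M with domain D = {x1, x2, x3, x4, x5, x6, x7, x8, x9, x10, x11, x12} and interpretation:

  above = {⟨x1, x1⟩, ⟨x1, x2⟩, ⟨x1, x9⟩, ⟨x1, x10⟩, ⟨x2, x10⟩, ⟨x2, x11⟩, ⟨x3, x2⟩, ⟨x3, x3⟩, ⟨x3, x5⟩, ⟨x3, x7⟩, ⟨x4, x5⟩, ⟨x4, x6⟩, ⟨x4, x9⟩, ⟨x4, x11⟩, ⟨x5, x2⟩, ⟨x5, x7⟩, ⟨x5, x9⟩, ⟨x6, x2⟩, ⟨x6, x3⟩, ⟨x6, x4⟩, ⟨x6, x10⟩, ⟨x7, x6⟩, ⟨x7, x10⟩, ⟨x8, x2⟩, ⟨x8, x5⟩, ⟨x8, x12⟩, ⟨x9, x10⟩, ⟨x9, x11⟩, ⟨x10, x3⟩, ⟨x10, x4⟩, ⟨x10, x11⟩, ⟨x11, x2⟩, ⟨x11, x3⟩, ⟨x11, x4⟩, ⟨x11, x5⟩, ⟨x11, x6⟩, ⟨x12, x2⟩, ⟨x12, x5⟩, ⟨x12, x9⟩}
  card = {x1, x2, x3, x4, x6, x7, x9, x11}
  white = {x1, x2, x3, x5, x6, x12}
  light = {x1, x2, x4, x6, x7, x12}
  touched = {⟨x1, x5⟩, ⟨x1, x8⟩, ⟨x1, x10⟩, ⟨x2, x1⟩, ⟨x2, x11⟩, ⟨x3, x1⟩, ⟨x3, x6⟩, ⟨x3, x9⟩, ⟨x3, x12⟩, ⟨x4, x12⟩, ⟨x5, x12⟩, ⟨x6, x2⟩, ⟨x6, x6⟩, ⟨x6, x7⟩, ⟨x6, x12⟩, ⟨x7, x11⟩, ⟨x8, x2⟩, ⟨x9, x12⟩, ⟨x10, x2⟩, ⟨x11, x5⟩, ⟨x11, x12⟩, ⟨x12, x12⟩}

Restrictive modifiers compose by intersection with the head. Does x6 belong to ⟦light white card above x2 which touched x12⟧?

yes

⟦above x2⟧ = {x : ⟨x, x2⟩ ∈ ⟦above⟧} = {x1, x3, x5, x6, x8, x11, x12}
⟦which touched x12⟧ = {x : ⟨x, x12⟩ ∈ ⟦touched⟧} = {x3, x4, x5, x6, x9, x11, x12}
⟦card⟧ = {x1, x2, x3, x4, x6, x7, x9, x11}
… ∩ ⟦above x2⟧ = {x1, x2, x3, x4, x6, x7, x9, x11} ∩ {x1, x3, x5, x6, x8, x11, x12} = {x1, x3, x6, x11}
… ∩ ⟦which touched x12⟧ = {x1, x3, x6, x11} ∩ {x3, x4, x5, x6, x9, x11, x12} = {x3, x6, x11}
… ∩ ⟦light⟧ = {x3, x6, x11} ∩ {x1, x2, x4, x6, x7, x12} = {x6}
… ∩ ⟦white⟧ = {x6} ∩ {x1, x2, x3, x5, x6, x12} = {x6}
⟦light white card above x2 which touched x12⟧ = {x6}; x6 ∈ this set.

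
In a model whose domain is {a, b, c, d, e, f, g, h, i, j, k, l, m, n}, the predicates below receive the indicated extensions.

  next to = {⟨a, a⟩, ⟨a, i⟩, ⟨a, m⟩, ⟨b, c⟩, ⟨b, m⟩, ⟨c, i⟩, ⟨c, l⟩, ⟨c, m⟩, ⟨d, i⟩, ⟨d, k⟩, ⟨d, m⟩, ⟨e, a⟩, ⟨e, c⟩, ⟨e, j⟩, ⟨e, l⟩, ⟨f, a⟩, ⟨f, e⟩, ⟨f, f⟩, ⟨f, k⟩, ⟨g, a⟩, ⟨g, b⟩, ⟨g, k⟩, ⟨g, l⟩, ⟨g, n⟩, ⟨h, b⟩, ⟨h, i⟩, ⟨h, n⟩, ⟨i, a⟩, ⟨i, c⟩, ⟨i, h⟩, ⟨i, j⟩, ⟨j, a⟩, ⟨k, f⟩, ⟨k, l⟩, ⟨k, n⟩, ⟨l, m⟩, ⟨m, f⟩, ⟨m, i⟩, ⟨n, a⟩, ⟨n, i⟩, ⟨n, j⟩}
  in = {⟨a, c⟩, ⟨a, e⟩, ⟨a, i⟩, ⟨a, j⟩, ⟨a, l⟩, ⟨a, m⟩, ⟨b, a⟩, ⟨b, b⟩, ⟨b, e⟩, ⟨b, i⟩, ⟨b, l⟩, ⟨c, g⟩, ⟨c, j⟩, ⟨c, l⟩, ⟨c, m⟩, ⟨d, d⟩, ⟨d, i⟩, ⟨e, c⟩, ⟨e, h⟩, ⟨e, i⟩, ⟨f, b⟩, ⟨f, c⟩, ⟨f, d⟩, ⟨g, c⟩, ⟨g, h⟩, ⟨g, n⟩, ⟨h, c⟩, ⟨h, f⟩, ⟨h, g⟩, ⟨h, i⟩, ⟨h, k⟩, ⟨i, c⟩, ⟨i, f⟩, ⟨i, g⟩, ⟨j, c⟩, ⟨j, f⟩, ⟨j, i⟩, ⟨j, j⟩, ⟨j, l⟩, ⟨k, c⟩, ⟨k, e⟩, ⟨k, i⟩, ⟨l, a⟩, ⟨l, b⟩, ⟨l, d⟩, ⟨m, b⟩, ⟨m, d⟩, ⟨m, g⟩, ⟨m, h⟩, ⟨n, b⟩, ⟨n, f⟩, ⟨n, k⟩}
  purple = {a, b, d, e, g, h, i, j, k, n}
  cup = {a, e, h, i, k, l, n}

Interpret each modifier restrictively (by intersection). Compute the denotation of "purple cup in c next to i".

⟦in c⟧ = {x : ⟨x, c⟩ ∈ ⟦in⟧} = {a, e, f, g, h, i, j, k}
⟦next to i⟧ = {x : ⟨x, i⟩ ∈ ⟦next to⟧} = {a, c, d, h, m, n}
⟦cup⟧ = {a, e, h, i, k, l, n}
… ∩ ⟦in c⟧ = {a, e, h, i, k, l, n} ∩ {a, e, f, g, h, i, j, k} = {a, e, h, i, k}
… ∩ ⟦next to i⟧ = {a, e, h, i, k} ∩ {a, c, d, h, m, n} = {a, h}
… ∩ ⟦purple⟧ = {a, h} ∩ {a, b, d, e, g, h, i, j, k, n} = {a, h}
So ⟦purple cup in c next to i⟧ = {a, h}.

{a, h}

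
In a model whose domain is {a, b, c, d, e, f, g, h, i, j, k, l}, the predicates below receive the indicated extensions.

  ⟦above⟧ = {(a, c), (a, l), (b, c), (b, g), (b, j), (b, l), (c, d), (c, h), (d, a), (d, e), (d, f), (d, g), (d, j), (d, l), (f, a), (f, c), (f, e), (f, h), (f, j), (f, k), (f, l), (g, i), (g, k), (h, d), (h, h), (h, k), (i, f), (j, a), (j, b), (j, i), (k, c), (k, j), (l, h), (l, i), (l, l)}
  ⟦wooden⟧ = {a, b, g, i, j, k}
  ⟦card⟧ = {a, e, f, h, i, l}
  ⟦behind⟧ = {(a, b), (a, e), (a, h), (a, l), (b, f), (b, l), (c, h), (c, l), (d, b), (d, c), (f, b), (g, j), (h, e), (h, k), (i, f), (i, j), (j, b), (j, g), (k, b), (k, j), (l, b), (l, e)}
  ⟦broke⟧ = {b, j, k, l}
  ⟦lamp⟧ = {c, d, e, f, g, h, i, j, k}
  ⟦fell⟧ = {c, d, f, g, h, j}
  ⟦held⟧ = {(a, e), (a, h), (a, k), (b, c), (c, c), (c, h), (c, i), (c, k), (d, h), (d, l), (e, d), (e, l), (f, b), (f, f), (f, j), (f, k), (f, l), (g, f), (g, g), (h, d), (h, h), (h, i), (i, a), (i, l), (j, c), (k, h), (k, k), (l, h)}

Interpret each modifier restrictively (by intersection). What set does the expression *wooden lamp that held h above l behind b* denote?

⟦that held h⟧ = {x : ⟨x, h⟩ ∈ ⟦held⟧} = {a, c, d, h, k, l}
⟦above l⟧ = {x : ⟨x, l⟩ ∈ ⟦above⟧} = {a, b, d, f, l}
⟦behind b⟧ = {x : ⟨x, b⟩ ∈ ⟦behind⟧} = {a, d, f, j, k, l}
⟦lamp⟧ = {c, d, e, f, g, h, i, j, k}
… ∩ ⟦that held h⟧ = {c, d, e, f, g, h, i, j, k} ∩ {a, c, d, h, k, l} = {c, d, h, k}
… ∩ ⟦above l⟧ = {c, d, h, k} ∩ {a, b, d, f, l} = {d}
… ∩ ⟦behind b⟧ = {d} ∩ {a, d, f, j, k, l} = {d}
… ∩ ⟦wooden⟧ = {d} ∩ {a, b, g, i, j, k} = ∅
So ⟦wooden lamp that held h above l behind b⟧ = ∅.

∅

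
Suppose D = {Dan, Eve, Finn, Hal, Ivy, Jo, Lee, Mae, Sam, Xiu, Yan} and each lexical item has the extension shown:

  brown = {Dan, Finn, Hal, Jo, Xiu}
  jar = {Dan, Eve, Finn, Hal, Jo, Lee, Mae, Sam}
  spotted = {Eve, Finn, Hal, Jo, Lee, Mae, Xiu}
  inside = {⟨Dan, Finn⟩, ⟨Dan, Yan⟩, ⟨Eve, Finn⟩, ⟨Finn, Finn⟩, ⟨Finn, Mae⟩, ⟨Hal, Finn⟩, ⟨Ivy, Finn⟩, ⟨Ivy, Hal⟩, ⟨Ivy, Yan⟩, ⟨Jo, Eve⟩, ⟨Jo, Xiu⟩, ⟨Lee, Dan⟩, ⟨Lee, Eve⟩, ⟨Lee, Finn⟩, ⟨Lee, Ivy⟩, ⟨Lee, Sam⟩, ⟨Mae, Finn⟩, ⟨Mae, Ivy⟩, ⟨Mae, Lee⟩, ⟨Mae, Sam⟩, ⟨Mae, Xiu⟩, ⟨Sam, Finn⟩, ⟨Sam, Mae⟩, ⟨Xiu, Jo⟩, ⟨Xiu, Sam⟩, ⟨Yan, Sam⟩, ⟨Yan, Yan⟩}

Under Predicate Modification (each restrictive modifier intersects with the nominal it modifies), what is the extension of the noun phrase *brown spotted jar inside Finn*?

⟦inside Finn⟧ = {x : ⟨x, Finn⟩ ∈ ⟦inside⟧} = {Dan, Eve, Finn, Hal, Ivy, Lee, Mae, Sam}
⟦jar⟧ = {Dan, Eve, Finn, Hal, Jo, Lee, Mae, Sam}
… ∩ ⟦inside Finn⟧ = {Dan, Eve, Finn, Hal, Jo, Lee, Mae, Sam} ∩ {Dan, Eve, Finn, Hal, Ivy, Lee, Mae, Sam} = {Dan, Eve, Finn, Hal, Lee, Mae, Sam}
… ∩ ⟦brown⟧ = {Dan, Eve, Finn, Hal, Lee, Mae, Sam} ∩ {Dan, Finn, Hal, Jo, Xiu} = {Dan, Finn, Hal}
… ∩ ⟦spotted⟧ = {Dan, Finn, Hal} ∩ {Eve, Finn, Hal, Jo, Lee, Mae, Xiu} = {Finn, Hal}
So ⟦brown spotted jar inside Finn⟧ = {Finn, Hal}.

{Finn, Hal}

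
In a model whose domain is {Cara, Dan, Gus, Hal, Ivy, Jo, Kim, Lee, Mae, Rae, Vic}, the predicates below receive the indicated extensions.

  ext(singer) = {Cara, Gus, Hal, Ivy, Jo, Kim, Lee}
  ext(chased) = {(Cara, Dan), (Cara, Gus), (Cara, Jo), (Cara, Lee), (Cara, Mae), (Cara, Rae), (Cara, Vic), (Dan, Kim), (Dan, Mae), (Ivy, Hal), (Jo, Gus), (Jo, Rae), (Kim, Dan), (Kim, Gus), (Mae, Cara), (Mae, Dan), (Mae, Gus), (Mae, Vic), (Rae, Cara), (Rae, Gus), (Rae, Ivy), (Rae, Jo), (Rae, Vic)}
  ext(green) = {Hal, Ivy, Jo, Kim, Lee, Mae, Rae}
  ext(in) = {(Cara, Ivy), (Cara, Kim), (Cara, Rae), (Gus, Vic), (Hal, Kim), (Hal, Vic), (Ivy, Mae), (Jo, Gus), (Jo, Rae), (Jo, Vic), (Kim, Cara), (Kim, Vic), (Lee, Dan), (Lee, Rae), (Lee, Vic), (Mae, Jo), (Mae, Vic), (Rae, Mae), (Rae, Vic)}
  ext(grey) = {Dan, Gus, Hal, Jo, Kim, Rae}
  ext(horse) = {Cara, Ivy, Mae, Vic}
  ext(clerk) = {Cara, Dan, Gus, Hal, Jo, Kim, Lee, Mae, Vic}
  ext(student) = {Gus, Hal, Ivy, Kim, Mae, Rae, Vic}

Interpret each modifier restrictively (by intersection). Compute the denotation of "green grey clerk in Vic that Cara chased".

⟦in Vic⟧ = {x : ⟨x, Vic⟩ ∈ ⟦in⟧} = {Gus, Hal, Jo, Kim, Lee, Mae, Rae}
⟦that Cara chased⟧ = {x : ⟨Cara, x⟩ ∈ ⟦chased⟧} = {Dan, Gus, Jo, Lee, Mae, Rae, Vic}
⟦clerk⟧ = {Cara, Dan, Gus, Hal, Jo, Kim, Lee, Mae, Vic}
… ∩ ⟦in Vic⟧ = {Cara, Dan, Gus, Hal, Jo, Kim, Lee, Mae, Vic} ∩ {Gus, Hal, Jo, Kim, Lee, Mae, Rae} = {Gus, Hal, Jo, Kim, Lee, Mae}
… ∩ ⟦that Cara chased⟧ = {Gus, Hal, Jo, Kim, Lee, Mae} ∩ {Dan, Gus, Jo, Lee, Mae, Rae, Vic} = {Gus, Jo, Lee, Mae}
… ∩ ⟦green⟧ = {Gus, Jo, Lee, Mae} ∩ {Hal, Ivy, Jo, Kim, Lee, Mae, Rae} = {Jo, Lee, Mae}
… ∩ ⟦grey⟧ = {Jo, Lee, Mae} ∩ {Dan, Gus, Hal, Jo, Kim, Rae} = {Jo}
So ⟦green grey clerk in Vic that Cara chased⟧ = {Jo}.

{Jo}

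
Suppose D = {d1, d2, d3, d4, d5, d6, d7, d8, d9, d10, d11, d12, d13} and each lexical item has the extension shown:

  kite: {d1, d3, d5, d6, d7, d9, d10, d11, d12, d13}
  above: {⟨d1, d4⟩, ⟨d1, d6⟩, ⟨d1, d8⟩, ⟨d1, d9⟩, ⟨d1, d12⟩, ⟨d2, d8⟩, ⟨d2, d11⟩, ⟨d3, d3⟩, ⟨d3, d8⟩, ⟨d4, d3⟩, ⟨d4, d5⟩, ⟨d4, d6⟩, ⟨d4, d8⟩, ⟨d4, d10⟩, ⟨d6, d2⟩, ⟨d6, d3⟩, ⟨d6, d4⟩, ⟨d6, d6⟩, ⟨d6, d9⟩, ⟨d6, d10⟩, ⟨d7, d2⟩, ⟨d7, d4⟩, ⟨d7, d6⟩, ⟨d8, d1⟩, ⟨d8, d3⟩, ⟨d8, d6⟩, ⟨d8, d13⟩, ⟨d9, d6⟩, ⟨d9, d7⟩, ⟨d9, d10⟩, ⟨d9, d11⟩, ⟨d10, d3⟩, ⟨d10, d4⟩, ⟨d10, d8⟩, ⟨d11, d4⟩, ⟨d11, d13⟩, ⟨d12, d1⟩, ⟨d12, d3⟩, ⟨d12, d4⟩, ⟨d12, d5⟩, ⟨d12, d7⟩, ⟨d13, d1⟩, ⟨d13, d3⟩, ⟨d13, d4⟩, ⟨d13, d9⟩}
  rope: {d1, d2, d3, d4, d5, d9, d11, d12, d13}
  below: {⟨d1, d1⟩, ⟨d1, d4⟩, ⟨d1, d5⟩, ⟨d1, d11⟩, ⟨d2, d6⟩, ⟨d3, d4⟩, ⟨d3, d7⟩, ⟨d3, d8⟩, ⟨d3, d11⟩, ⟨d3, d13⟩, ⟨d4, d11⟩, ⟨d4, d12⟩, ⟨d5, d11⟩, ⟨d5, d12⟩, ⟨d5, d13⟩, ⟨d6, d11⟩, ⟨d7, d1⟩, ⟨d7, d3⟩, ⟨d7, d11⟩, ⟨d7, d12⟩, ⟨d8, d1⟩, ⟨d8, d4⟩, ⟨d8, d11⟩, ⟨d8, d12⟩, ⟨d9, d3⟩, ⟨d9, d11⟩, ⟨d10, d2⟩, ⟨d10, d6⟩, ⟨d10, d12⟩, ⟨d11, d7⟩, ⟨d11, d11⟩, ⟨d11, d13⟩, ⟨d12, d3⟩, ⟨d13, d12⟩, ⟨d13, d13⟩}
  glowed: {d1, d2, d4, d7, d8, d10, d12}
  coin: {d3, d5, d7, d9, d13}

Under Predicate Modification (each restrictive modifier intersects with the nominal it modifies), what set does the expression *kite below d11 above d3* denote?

{d3, d6}

⟦below d11⟧ = {x : ⟨x, d11⟩ ∈ ⟦below⟧} = {d1, d3, d4, d5, d6, d7, d8, d9, d11}
⟦above d3⟧ = {x : ⟨x, d3⟩ ∈ ⟦above⟧} = {d3, d4, d6, d8, d10, d12, d13}
⟦kite⟧ = {d1, d3, d5, d6, d7, d9, d10, d11, d12, d13}
… ∩ ⟦below d11⟧ = {d1, d3, d5, d6, d7, d9, d10, d11, d12, d13} ∩ {d1, d3, d4, d5, d6, d7, d8, d9, d11} = {d1, d3, d5, d6, d7, d9, d11}
… ∩ ⟦above d3⟧ = {d1, d3, d5, d6, d7, d9, d11} ∩ {d3, d4, d6, d8, d10, d12, d13} = {d3, d6}
So ⟦kite below d11 above d3⟧ = {d3, d6}.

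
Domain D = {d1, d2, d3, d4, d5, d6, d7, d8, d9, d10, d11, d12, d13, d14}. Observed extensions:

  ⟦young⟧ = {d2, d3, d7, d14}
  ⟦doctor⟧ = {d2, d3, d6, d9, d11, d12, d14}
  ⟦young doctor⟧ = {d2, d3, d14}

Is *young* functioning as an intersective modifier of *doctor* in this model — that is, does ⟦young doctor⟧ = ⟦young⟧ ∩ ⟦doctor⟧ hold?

yes

⟦young⟧ ∩ ⟦doctor⟧ = {d2, d3, d7, d14} ∩ {d2, d3, d6, d9, d11, d12, d14} = {d2, d3, d14}
Observed ⟦young doctor⟧ = {d2, d3, d14}.
These coincide, so the modifier is intersective here.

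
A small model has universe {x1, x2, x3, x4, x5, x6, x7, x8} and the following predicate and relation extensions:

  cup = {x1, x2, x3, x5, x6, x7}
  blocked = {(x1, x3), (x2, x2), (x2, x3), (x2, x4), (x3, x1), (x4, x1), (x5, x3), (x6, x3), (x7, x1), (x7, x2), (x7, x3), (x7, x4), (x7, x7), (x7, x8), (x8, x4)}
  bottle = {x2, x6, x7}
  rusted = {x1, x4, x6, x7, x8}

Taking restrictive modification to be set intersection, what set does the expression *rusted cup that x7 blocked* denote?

⟦that x7 blocked⟧ = {x : ⟨x7, x⟩ ∈ ⟦blocked⟧} = {x1, x2, x3, x4, x7, x8}
⟦cup⟧ = {x1, x2, x3, x5, x6, x7}
… ∩ ⟦that x7 blocked⟧ = {x1, x2, x3, x5, x6, x7} ∩ {x1, x2, x3, x4, x7, x8} = {x1, x2, x3, x7}
… ∩ ⟦rusted⟧ = {x1, x2, x3, x7} ∩ {x1, x4, x6, x7, x8} = {x1, x7}
So ⟦rusted cup that x7 blocked⟧ = {x1, x7}.

{x1, x7}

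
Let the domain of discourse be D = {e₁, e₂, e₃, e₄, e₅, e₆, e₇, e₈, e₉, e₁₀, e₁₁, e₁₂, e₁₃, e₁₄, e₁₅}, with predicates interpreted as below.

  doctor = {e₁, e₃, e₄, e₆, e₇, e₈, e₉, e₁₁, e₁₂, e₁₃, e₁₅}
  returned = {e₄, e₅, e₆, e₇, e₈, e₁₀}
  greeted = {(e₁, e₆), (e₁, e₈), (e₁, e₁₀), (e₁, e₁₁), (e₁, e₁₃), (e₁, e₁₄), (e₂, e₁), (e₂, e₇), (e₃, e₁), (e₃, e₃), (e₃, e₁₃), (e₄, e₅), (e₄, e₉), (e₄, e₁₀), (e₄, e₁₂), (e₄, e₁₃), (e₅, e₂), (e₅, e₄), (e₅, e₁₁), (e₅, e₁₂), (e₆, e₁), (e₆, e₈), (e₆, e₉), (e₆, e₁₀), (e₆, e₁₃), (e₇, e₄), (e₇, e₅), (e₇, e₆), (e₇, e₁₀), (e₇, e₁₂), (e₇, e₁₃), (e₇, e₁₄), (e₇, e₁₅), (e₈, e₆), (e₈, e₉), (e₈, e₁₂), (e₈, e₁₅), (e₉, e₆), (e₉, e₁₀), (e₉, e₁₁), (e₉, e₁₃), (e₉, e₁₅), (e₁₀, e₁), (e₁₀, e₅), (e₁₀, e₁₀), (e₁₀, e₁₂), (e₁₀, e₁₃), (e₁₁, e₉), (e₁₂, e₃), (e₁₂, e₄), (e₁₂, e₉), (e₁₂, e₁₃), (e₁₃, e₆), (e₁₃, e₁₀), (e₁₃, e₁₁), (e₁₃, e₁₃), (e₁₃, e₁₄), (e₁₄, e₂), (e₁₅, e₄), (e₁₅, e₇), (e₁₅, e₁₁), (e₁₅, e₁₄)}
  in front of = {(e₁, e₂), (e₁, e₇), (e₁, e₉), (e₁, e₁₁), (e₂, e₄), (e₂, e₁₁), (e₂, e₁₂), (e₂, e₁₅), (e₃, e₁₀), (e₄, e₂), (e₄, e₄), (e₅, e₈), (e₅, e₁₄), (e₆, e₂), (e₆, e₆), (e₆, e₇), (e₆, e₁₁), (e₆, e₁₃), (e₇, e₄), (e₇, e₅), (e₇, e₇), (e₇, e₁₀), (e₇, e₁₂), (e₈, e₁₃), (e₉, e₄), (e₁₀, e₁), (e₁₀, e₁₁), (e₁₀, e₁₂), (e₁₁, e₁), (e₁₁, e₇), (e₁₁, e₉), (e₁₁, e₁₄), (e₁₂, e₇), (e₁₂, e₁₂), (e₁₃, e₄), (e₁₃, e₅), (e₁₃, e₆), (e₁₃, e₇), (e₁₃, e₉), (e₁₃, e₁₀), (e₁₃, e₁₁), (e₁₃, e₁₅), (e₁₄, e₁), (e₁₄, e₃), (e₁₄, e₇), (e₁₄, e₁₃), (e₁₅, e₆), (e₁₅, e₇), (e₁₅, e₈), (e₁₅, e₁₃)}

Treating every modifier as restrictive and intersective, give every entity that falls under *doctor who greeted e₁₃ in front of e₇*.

⟦who greeted e₁₃⟧ = {x : ⟨x, e₁₃⟩ ∈ ⟦greeted⟧} = {e₁, e₃, e₄, e₆, e₇, e₉, e₁₀, e₁₂, e₁₃}
⟦in front of e₇⟧ = {x : ⟨x, e₇⟩ ∈ ⟦in front of⟧} = {e₁, e₆, e₇, e₁₁, e₁₂, e₁₃, e₁₄, e₁₅}
⟦doctor⟧ = {e₁, e₃, e₄, e₆, e₇, e₈, e₉, e₁₁, e₁₂, e₁₃, e₁₅}
… ∩ ⟦who greeted e₁₃⟧ = {e₁, e₃, e₄, e₆, e₇, e₈, e₉, e₁₁, e₁₂, e₁₃, e₁₅} ∩ {e₁, e₃, e₄, e₆, e₇, e₉, e₁₀, e₁₂, e₁₃} = {e₁, e₃, e₄, e₆, e₇, e₉, e₁₂, e₁₃}
… ∩ ⟦in front of e₇⟧ = {e₁, e₃, e₄, e₆, e₇, e₉, e₁₂, e₁₃} ∩ {e₁, e₆, e₇, e₁₁, e₁₂, e₁₃, e₁₄, e₁₅} = {e₁, e₆, e₇, e₁₂, e₁₃}
So ⟦doctor who greeted e₁₃ in front of e₇⟧ = {e₁, e₆, e₇, e₁₂, e₁₃}.

{e₁, e₆, e₇, e₁₂, e₁₃}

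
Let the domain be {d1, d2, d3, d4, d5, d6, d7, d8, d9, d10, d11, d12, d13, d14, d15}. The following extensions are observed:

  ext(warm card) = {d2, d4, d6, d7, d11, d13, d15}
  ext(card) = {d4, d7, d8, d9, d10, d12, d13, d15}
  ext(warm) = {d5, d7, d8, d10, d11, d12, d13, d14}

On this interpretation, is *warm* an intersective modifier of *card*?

⟦warm⟧ ∩ ⟦card⟧ = {d5, d7, d8, d10, d11, d12, d13, d14} ∩ {d4, d7, d8, d9, d10, d12, d13, d15} = {d7, d8, d10, d12, d13}
Observed ⟦warm card⟧ = {d2, d4, d6, d7, d11, d13, d15}.
These differ, so the modifier is not intersective in this model.

no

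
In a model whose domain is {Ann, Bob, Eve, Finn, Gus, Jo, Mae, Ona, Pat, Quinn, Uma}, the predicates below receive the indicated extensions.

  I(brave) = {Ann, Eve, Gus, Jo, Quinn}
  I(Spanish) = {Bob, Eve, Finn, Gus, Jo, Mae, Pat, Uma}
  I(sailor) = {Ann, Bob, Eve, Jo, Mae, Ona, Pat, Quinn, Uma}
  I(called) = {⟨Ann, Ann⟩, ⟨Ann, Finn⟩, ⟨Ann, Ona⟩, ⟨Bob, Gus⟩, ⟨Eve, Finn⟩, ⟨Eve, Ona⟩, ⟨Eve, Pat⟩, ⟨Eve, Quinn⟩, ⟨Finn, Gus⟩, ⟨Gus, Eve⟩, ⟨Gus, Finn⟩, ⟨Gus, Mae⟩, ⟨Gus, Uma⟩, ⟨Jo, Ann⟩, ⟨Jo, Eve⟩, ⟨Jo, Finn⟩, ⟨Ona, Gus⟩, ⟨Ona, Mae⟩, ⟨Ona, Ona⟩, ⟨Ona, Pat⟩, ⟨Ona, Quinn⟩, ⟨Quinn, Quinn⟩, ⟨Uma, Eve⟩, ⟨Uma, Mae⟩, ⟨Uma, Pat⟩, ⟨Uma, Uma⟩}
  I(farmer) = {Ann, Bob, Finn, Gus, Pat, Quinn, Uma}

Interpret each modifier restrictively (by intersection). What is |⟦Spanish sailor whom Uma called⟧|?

⟦whom Uma called⟧ = {x : ⟨Uma, x⟩ ∈ ⟦called⟧} = {Eve, Mae, Pat, Uma}
⟦sailor⟧ = {Ann, Bob, Eve, Jo, Mae, Ona, Pat, Quinn, Uma}
… ∩ ⟦whom Uma called⟧ = {Ann, Bob, Eve, Jo, Mae, Ona, Pat, Quinn, Uma} ∩ {Eve, Mae, Pat, Uma} = {Eve, Mae, Pat, Uma}
… ∩ ⟦Spanish⟧ = {Eve, Mae, Pat, Uma} ∩ {Bob, Eve, Finn, Gus, Jo, Mae, Pat, Uma} = {Eve, Mae, Pat, Uma}
⟦Spanish sailor whom Uma called⟧ = {Eve, Mae, Pat, Uma}, so the cardinality is 4.

4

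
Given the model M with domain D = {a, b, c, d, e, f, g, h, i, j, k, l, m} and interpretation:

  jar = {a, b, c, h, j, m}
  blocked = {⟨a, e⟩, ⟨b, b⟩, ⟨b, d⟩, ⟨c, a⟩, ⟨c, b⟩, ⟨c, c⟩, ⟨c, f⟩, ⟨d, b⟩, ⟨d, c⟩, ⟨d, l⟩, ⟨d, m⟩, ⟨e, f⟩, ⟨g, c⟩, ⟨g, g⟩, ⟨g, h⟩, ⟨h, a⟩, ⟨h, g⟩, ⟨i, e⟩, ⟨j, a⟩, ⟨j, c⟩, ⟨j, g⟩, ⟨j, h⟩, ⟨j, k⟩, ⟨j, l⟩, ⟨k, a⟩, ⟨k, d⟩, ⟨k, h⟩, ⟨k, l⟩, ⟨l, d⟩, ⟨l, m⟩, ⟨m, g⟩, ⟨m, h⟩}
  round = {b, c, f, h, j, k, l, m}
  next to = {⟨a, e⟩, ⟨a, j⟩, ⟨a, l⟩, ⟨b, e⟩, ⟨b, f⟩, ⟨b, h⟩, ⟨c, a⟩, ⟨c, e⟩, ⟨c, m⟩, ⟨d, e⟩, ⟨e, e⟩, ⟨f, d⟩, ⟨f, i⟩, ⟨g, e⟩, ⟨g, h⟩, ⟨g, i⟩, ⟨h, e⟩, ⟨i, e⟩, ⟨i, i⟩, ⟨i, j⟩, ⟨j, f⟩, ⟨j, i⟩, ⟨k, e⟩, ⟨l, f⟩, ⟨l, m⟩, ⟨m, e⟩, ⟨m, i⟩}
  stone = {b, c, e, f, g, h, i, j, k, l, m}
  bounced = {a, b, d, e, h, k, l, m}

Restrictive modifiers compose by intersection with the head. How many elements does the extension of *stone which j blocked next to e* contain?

4

⟦which j blocked⟧ = {x : ⟨j, x⟩ ∈ ⟦blocked⟧} = {a, c, g, h, k, l}
⟦next to e⟧ = {x : ⟨x, e⟩ ∈ ⟦next to⟧} = {a, b, c, d, e, g, h, i, k, m}
⟦stone⟧ = {b, c, e, f, g, h, i, j, k, l, m}
… ∩ ⟦which j blocked⟧ = {b, c, e, f, g, h, i, j, k, l, m} ∩ {a, c, g, h, k, l} = {c, g, h, k, l}
… ∩ ⟦next to e⟧ = {c, g, h, k, l} ∩ {a, b, c, d, e, g, h, i, k, m} = {c, g, h, k}
⟦stone which j blocked next to e⟧ = {c, g, h, k}, so the cardinality is 4.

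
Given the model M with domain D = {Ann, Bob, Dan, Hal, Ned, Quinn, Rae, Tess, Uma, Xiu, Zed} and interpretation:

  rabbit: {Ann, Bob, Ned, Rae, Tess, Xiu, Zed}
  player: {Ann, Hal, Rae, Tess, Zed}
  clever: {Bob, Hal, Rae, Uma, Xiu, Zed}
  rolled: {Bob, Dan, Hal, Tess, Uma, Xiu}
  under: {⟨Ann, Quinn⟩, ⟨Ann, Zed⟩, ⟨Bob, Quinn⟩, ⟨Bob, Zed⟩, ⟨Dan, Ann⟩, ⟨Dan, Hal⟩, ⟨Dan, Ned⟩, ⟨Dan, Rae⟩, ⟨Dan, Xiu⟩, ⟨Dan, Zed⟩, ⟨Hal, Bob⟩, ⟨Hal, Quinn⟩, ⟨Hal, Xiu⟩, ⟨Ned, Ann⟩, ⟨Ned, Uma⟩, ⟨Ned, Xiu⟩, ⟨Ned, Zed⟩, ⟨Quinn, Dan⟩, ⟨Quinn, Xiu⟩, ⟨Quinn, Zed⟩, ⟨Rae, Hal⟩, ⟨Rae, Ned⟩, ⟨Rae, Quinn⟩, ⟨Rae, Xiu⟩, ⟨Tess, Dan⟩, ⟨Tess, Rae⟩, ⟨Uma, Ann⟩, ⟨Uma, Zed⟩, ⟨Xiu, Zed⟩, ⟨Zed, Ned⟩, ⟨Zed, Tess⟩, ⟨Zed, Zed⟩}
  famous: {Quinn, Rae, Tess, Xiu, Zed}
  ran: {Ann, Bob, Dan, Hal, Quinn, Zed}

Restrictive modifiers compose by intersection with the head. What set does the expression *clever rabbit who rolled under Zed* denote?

⟦who rolled⟧ = ⟦rolled⟧ = {Bob, Dan, Hal, Tess, Uma, Xiu}
⟦under Zed⟧ = {x : ⟨x, Zed⟩ ∈ ⟦under⟧} = {Ann, Bob, Dan, Ned, Quinn, Uma, Xiu, Zed}
⟦rabbit⟧ = {Ann, Bob, Ned, Rae, Tess, Xiu, Zed}
… ∩ ⟦who rolled⟧ = {Ann, Bob, Ned, Rae, Tess, Xiu, Zed} ∩ {Bob, Dan, Hal, Tess, Uma, Xiu} = {Bob, Tess, Xiu}
… ∩ ⟦under Zed⟧ = {Bob, Tess, Xiu} ∩ {Ann, Bob, Dan, Ned, Quinn, Uma, Xiu, Zed} = {Bob, Xiu}
… ∩ ⟦clever⟧ = {Bob, Xiu} ∩ {Bob, Hal, Rae, Uma, Xiu, Zed} = {Bob, Xiu}
So ⟦clever rabbit who rolled under Zed⟧ = {Bob, Xiu}.

{Bob, Xiu}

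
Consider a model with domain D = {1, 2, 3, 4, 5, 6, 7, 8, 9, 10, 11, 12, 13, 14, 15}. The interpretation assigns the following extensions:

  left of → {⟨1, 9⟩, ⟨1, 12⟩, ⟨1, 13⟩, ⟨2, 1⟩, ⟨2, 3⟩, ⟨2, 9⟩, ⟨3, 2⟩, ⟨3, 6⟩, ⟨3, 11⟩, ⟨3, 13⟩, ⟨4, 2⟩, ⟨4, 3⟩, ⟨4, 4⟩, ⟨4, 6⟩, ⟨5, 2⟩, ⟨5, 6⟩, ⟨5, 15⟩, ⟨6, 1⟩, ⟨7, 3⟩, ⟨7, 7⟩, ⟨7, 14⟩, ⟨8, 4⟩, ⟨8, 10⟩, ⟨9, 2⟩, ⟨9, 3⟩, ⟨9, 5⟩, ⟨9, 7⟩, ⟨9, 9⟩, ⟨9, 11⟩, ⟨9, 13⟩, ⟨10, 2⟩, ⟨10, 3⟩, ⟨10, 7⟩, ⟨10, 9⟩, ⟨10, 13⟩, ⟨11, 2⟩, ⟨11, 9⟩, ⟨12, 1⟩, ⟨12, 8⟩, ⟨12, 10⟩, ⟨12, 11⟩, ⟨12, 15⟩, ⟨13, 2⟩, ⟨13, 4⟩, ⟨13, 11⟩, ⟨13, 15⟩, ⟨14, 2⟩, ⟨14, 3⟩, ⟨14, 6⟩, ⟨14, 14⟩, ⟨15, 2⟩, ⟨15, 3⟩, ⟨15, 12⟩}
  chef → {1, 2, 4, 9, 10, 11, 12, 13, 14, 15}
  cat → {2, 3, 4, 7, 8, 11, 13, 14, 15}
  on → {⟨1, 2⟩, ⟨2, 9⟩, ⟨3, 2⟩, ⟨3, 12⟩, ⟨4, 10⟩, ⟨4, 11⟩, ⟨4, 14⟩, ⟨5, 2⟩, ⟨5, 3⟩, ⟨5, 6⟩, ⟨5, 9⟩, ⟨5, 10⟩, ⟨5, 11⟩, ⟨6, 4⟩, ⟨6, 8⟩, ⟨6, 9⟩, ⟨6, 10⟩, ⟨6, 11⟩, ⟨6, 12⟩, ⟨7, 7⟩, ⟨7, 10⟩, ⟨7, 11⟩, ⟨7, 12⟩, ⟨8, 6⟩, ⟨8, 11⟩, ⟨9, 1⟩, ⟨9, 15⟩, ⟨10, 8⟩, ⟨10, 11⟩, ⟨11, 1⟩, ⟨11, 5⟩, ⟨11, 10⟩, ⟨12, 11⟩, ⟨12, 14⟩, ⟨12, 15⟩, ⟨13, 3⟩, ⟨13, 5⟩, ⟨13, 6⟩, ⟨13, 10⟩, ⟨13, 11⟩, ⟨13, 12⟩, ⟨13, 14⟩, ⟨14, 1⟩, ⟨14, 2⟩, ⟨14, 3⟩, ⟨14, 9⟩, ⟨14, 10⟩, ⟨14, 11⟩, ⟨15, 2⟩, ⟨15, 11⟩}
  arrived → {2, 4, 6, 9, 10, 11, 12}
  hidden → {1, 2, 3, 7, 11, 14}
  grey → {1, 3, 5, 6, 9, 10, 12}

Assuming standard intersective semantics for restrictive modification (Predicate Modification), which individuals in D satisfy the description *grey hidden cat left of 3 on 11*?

∅

⟦left of 3⟧ = {x : ⟨x, 3⟩ ∈ ⟦left of⟧} = {2, 4, 7, 9, 10, 14, 15}
⟦on 11⟧ = {x : ⟨x, 11⟩ ∈ ⟦on⟧} = {4, 5, 6, 7, 8, 10, 12, 13, 14, 15}
⟦cat⟧ = {2, 3, 4, 7, 8, 11, 13, 14, 15}
… ∩ ⟦left of 3⟧ = {2, 3, 4, 7, 8, 11, 13, 14, 15} ∩ {2, 4, 7, 9, 10, 14, 15} = {2, 4, 7, 14, 15}
… ∩ ⟦on 11⟧ = {2, 4, 7, 14, 15} ∩ {4, 5, 6, 7, 8, 10, 12, 13, 14, 15} = {4, 7, 14, 15}
… ∩ ⟦grey⟧ = {4, 7, 14, 15} ∩ {1, 3, 5, 6, 9, 10, 12} = ∅
… ∩ ⟦hidden⟧ = ∅ ∩ {1, 2, 3, 7, 11, 14} = ∅
So ⟦grey hidden cat left of 3 on 11⟧ = ∅.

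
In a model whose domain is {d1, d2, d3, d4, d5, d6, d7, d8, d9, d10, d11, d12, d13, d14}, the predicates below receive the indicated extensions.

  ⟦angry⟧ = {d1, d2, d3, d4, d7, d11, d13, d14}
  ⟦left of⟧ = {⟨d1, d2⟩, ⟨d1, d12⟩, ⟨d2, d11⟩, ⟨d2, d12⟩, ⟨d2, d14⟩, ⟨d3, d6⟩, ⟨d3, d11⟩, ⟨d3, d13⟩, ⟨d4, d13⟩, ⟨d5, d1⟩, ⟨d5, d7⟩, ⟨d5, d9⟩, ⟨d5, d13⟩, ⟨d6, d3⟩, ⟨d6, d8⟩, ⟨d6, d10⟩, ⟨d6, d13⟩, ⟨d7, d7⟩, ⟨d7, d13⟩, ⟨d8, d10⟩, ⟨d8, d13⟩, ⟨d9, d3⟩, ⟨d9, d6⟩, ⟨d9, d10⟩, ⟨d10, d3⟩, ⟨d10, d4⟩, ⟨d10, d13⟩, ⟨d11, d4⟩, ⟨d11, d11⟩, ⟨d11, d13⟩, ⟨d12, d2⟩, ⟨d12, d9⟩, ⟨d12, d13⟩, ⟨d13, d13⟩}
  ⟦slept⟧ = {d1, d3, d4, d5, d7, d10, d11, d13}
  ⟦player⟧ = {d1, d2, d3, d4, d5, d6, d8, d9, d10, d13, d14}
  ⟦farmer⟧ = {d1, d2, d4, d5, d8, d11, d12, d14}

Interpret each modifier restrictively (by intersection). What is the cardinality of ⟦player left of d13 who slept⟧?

⟦left of d13⟧ = {x : ⟨x, d13⟩ ∈ ⟦left of⟧} = {d3, d4, d5, d6, d7, d8, d10, d11, d12, d13}
⟦who slept⟧ = ⟦slept⟧ = {d1, d3, d4, d5, d7, d10, d11, d13}
⟦player⟧ = {d1, d2, d3, d4, d5, d6, d8, d9, d10, d13, d14}
… ∩ ⟦left of d13⟧ = {d1, d2, d3, d4, d5, d6, d8, d9, d10, d13, d14} ∩ {d3, d4, d5, d6, d7, d8, d10, d11, d12, d13} = {d3, d4, d5, d6, d8, d10, d13}
… ∩ ⟦who slept⟧ = {d3, d4, d5, d6, d8, d10, d13} ∩ {d1, d3, d4, d5, d7, d10, d11, d13} = {d3, d4, d5, d10, d13}
⟦player left of d13 who slept⟧ = {d3, d4, d5, d10, d13}, so the cardinality is 5.

5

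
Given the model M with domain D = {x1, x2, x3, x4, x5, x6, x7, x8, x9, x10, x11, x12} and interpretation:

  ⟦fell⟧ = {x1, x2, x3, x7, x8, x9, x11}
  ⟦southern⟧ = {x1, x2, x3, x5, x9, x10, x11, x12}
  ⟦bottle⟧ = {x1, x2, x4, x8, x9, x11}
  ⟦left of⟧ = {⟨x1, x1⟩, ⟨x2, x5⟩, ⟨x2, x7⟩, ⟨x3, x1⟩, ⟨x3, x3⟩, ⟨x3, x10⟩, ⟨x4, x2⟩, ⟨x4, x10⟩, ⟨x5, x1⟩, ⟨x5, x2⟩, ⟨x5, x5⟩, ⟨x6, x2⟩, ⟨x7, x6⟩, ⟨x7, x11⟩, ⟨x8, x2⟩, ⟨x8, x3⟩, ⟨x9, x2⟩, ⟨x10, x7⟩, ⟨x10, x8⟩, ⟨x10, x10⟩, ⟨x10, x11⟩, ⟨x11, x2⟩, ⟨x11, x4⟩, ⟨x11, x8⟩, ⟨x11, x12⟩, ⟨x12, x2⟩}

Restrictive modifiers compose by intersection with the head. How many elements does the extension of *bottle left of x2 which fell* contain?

3

⟦left of x2⟧ = {x : ⟨x, x2⟩ ∈ ⟦left of⟧} = {x4, x5, x6, x8, x9, x11, x12}
⟦which fell⟧ = ⟦fell⟧ = {x1, x2, x3, x7, x8, x9, x11}
⟦bottle⟧ = {x1, x2, x4, x8, x9, x11}
… ∩ ⟦left of x2⟧ = {x1, x2, x4, x8, x9, x11} ∩ {x4, x5, x6, x8, x9, x11, x12} = {x4, x8, x9, x11}
… ∩ ⟦which fell⟧ = {x4, x8, x9, x11} ∩ {x1, x2, x3, x7, x8, x9, x11} = {x8, x9, x11}
⟦bottle left of x2 which fell⟧ = {x8, x9, x11}, so the cardinality is 3.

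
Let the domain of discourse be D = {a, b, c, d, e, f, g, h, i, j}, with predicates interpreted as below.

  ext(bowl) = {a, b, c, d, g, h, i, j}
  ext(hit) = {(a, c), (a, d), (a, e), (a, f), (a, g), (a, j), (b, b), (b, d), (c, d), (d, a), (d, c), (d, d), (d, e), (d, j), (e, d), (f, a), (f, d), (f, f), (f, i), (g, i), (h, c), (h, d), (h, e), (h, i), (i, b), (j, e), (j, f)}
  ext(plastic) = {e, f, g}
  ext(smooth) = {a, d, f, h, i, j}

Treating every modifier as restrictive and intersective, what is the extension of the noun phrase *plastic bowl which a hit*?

{g}

⟦which a hit⟧ = {x : ⟨a, x⟩ ∈ ⟦hit⟧} = {c, d, e, f, g, j}
⟦bowl⟧ = {a, b, c, d, g, h, i, j}
… ∩ ⟦which a hit⟧ = {a, b, c, d, g, h, i, j} ∩ {c, d, e, f, g, j} = {c, d, g, j}
… ∩ ⟦plastic⟧ = {c, d, g, j} ∩ {e, f, g} = {g}
So ⟦plastic bowl which a hit⟧ = {g}.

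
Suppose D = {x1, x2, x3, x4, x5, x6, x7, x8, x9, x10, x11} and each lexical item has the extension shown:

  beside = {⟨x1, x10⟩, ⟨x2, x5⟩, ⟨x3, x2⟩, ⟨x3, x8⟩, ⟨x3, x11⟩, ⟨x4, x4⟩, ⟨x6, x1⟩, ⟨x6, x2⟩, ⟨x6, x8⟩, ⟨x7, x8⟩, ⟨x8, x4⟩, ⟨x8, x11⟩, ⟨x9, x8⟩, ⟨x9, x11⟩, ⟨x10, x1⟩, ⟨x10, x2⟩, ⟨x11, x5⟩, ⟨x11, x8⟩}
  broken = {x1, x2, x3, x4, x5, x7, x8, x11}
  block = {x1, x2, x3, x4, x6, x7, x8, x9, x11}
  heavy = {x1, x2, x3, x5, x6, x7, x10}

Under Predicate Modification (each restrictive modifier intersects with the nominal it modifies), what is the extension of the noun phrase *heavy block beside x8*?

⟦beside x8⟧ = {x : ⟨x, x8⟩ ∈ ⟦beside⟧} = {x3, x6, x7, x9, x11}
⟦block⟧ = {x1, x2, x3, x4, x6, x7, x8, x9, x11}
… ∩ ⟦beside x8⟧ = {x1, x2, x3, x4, x6, x7, x8, x9, x11} ∩ {x3, x6, x7, x9, x11} = {x3, x6, x7, x9, x11}
… ∩ ⟦heavy⟧ = {x3, x6, x7, x9, x11} ∩ {x1, x2, x3, x5, x6, x7, x10} = {x3, x6, x7}
So ⟦heavy block beside x8⟧ = {x3, x6, x7}.

{x3, x6, x7}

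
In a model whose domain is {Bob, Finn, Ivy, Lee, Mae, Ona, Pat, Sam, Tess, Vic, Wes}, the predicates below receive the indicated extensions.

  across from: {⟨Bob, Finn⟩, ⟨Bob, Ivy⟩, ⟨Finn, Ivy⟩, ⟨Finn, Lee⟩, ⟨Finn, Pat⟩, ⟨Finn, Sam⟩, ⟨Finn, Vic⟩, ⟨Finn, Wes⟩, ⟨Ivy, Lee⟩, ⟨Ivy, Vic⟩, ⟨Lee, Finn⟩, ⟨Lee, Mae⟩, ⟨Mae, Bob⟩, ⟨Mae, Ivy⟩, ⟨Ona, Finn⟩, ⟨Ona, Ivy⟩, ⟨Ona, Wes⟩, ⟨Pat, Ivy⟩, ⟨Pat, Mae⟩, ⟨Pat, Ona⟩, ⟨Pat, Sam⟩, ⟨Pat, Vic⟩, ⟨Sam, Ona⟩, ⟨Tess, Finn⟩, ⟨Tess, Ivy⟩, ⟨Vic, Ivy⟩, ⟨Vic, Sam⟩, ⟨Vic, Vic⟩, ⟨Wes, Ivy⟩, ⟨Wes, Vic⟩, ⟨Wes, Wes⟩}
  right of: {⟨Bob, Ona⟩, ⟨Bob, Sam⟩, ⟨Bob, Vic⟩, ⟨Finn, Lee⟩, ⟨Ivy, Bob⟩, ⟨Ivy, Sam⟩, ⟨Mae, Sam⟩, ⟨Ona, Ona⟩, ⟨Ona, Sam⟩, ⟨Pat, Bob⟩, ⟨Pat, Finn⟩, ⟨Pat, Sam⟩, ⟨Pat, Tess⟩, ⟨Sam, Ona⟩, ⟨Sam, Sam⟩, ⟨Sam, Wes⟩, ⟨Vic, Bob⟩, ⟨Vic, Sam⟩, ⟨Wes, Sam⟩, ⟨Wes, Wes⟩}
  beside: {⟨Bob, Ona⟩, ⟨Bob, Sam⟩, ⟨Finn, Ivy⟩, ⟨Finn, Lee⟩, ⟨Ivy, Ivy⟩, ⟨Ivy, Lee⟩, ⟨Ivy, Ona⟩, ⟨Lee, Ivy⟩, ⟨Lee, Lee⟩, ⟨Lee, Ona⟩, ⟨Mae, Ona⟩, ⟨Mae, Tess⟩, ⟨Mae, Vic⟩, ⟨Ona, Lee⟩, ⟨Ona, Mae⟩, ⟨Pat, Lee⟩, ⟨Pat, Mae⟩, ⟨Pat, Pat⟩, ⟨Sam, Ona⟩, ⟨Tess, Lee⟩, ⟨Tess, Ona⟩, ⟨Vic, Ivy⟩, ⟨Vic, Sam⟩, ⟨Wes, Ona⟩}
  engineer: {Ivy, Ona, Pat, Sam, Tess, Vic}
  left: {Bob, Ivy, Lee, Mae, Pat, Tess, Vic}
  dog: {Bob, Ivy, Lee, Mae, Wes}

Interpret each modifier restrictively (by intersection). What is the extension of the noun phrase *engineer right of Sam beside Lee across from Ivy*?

⟦right of Sam⟧ = {x : ⟨x, Sam⟩ ∈ ⟦right of⟧} = {Bob, Ivy, Mae, Ona, Pat, Sam, Vic, Wes}
⟦beside Lee⟧ = {x : ⟨x, Lee⟩ ∈ ⟦beside⟧} = {Finn, Ivy, Lee, Ona, Pat, Tess}
⟦across from Ivy⟧ = {x : ⟨x, Ivy⟩ ∈ ⟦across from⟧} = {Bob, Finn, Mae, Ona, Pat, Tess, Vic, Wes}
⟦engineer⟧ = {Ivy, Ona, Pat, Sam, Tess, Vic}
… ∩ ⟦right of Sam⟧ = {Ivy, Ona, Pat, Sam, Tess, Vic} ∩ {Bob, Ivy, Mae, Ona, Pat, Sam, Vic, Wes} = {Ivy, Ona, Pat, Sam, Vic}
… ∩ ⟦beside Lee⟧ = {Ivy, Ona, Pat, Sam, Vic} ∩ {Finn, Ivy, Lee, Ona, Pat, Tess} = {Ivy, Ona, Pat}
… ∩ ⟦across from Ivy⟧ = {Ivy, Ona, Pat} ∩ {Bob, Finn, Mae, Ona, Pat, Tess, Vic, Wes} = {Ona, Pat}
So ⟦engineer right of Sam beside Lee across from Ivy⟧ = {Ona, Pat}.

{Ona, Pat}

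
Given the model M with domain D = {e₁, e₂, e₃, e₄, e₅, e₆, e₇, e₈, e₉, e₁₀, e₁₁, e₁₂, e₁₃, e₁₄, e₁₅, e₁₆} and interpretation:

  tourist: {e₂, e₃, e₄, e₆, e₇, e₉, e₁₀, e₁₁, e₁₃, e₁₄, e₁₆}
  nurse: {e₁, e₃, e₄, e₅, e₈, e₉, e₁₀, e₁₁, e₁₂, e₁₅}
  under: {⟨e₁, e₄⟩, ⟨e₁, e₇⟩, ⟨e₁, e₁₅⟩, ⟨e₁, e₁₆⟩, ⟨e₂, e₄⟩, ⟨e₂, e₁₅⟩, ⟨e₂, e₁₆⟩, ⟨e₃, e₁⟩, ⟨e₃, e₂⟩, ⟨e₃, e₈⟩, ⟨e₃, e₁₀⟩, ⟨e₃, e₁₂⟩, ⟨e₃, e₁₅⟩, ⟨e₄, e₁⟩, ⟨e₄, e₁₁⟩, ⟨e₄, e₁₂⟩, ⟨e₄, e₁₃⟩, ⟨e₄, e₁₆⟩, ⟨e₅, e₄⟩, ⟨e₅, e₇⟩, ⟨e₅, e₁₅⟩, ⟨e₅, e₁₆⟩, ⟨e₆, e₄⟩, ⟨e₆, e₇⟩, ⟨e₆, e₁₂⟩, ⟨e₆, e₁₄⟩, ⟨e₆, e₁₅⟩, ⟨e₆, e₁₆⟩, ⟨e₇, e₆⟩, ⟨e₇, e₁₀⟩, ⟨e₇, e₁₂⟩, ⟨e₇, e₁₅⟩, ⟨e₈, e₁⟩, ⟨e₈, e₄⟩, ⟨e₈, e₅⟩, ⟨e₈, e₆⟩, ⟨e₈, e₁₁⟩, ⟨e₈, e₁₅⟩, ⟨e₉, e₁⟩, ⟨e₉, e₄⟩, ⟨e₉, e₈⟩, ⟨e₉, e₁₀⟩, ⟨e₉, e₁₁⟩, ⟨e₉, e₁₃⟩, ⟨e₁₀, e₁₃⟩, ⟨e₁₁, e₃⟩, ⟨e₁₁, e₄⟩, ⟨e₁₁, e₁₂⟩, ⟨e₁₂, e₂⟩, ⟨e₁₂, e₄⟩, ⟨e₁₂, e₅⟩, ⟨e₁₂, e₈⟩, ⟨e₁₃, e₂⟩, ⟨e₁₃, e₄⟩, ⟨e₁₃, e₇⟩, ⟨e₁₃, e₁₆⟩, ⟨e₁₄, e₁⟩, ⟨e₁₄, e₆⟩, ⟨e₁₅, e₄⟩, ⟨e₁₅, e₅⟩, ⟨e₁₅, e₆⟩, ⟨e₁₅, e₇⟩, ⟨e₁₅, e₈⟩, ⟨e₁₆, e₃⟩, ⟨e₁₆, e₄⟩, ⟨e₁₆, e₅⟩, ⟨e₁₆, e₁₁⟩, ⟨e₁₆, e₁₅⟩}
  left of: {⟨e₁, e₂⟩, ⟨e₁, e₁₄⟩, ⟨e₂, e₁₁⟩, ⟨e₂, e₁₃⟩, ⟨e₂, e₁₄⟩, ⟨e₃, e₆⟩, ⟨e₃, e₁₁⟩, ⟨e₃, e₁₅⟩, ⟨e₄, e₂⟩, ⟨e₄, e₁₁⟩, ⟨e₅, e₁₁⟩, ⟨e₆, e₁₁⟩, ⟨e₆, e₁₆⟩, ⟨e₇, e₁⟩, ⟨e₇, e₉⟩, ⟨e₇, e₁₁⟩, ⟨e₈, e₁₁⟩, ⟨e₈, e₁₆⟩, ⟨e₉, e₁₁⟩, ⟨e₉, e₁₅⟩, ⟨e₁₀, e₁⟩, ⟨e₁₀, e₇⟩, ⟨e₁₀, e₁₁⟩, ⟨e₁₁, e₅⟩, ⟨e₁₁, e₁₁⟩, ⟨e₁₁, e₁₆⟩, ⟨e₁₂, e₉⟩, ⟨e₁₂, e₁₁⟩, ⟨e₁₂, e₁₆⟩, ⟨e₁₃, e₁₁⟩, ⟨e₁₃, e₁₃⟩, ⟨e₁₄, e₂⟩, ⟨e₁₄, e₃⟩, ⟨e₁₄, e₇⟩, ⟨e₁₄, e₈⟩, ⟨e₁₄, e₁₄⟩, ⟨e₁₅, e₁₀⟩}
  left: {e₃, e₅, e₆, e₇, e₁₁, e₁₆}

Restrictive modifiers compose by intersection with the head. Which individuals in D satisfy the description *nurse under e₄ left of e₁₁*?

{e₅, e₈, e₉, e₁₁, e₁₂}

⟦under e₄⟧ = {x : ⟨x, e₄⟩ ∈ ⟦under⟧} = {e₁, e₂, e₅, e₆, e₈, e₉, e₁₁, e₁₂, e₁₃, e₁₅, e₁₆}
⟦left of e₁₁⟧ = {x : ⟨x, e₁₁⟩ ∈ ⟦left of⟧} = {e₂, e₃, e₄, e₅, e₆, e₇, e₈, e₉, e₁₀, e₁₁, e₁₂, e₁₃}
⟦nurse⟧ = {e₁, e₃, e₄, e₅, e₈, e₉, e₁₀, e₁₁, e₁₂, e₁₅}
… ∩ ⟦under e₄⟧ = {e₁, e₃, e₄, e₅, e₈, e₉, e₁₀, e₁₁, e₁₂, e₁₅} ∩ {e₁, e₂, e₅, e₆, e₈, e₉, e₁₁, e₁₂, e₁₃, e₁₅, e₁₆} = {e₁, e₅, e₈, e₉, e₁₁, e₁₂, e₁₅}
… ∩ ⟦left of e₁₁⟧ = {e₁, e₅, e₈, e₉, e₁₁, e₁₂, e₁₅} ∩ {e₂, e₃, e₄, e₅, e₆, e₇, e₈, e₉, e₁₀, e₁₁, e₁₂, e₁₃} = {e₅, e₈, e₉, e₁₁, e₁₂}
So ⟦nurse under e₄ left of e₁₁⟧ = {e₅, e₈, e₉, e₁₁, e₁₂}.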